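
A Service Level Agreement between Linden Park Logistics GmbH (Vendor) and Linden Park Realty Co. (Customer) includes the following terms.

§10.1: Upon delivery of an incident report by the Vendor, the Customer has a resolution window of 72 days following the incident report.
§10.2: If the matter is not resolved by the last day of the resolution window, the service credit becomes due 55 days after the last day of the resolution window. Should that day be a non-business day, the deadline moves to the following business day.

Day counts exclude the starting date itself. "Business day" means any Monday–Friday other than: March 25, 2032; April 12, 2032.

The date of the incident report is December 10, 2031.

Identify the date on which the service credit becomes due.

Adding 72 calendar days to December 10, 2031 gives February 20, 2032, which is the last day of the resolution window.
The date on which the service credit becomes due: February 20, 2032 + 55 days = April 15, 2032. April 15, 2032 is a Thursday and is not a listed holiday, so no roll-forward applies.

April 15, 2032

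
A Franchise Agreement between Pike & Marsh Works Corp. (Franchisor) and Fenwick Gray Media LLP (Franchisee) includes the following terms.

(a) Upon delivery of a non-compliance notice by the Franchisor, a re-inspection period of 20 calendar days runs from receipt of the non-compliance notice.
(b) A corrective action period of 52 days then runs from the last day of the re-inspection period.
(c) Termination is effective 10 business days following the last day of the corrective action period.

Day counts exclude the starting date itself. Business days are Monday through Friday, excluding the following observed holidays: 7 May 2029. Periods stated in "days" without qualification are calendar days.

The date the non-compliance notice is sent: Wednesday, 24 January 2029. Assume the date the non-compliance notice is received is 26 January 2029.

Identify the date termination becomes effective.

20 April 2029

The last day of the re-inspection period: 20 calendar days after 26 January 2029 is 15 February 2029.
The last day of the corrective action period: 15 February 2029 + 52 days = 8 April 2029.
From Sunday, 8 April 2029, 10 business days (Apr 9, Apr 10, Apr 11, Apr 12, Apr 13, Apr 16, Apr 17, Apr 18, Apr 19, Apr 20, skipping weekends) brings us to Friday, 20 April 2029, which is the date termination becomes effective.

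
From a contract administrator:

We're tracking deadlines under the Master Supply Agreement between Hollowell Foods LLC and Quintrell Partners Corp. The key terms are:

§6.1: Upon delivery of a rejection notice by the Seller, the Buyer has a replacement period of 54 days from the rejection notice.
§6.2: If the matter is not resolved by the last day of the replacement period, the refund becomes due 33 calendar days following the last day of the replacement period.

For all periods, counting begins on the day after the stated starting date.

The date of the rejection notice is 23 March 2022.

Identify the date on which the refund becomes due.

18 June 2022

The last day of the replacement period: 23 March 2022 + 54 days = 16 May 2022.
Adding 33 calendar days to 16 May 2022 gives 18 June 2022, which is the date on which the refund becomes due.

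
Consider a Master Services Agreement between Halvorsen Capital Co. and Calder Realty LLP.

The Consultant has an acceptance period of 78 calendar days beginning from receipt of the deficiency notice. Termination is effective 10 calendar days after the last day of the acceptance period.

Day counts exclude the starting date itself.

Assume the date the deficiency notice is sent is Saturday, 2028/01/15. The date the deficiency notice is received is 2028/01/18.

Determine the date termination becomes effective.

The last day of the acceptance period: 2028/01/18 + 78 days = 2028/04/05.
The date termination becomes effective: 10 calendar days after 2028/04/05 is 2028/04/15.

2028/04/15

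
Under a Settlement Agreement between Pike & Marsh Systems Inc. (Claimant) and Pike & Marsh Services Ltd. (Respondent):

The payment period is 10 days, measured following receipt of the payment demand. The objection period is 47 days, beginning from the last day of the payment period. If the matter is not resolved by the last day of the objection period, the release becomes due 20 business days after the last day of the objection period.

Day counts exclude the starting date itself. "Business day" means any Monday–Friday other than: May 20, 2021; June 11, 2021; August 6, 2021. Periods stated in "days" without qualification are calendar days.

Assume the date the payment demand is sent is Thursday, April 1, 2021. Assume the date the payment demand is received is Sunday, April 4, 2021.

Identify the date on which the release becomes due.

Adding 10 calendar days to April 4, 2021 gives April 14, 2021, which is the last day of the payment period.
The last day of the objection period: April 14, 2021 + 47 days = May 31, 2021.
The date on which the release becomes due: counting 20 business days from Monday, May 31, 2021 (Jun 1, Jun 2, Jun 3, Jun 4, …, Jun 25, Jun 28, Jun 29, skipping weekends and the listed holiday on Jun 11) reaches Tuesday, June 29, 2021.

June 29, 2021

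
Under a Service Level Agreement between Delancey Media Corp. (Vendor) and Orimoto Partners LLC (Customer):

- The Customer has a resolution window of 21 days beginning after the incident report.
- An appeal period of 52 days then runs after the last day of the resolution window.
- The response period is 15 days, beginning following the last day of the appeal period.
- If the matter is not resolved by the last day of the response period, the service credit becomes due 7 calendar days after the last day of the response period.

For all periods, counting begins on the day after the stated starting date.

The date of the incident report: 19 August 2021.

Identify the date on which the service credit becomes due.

22 November 2021

The last day of the resolution window: 21 calendar days after 19 August 2021 is 9 September 2021.
The last day of the appeal period: 9 September 2021 + 52 days = 31 October 2021.
Adding 15 calendar days to 31 October 2021 gives 15 November 2021, which is the last day of the response period.
The date on which the service credit becomes due: 15 November 2021 + 7 days = 22 November 2021.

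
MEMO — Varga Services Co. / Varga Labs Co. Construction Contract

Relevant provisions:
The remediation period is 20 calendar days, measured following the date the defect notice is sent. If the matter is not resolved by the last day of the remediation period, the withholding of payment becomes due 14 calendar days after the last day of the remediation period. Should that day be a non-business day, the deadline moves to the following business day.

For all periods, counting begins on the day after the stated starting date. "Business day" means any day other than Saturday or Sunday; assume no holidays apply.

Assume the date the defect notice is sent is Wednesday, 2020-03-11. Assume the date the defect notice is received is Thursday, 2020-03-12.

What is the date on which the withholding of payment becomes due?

2020-04-14

Adding 20 calendar days to 2020-03-11 gives 2020-03-31, which is the last day of the remediation period.
The date on which the withholding of payment becomes due: 14 calendar days after 2020-03-31 is 2020-04-14. 2020-04-14 is a Tuesday, so no roll-forward applies.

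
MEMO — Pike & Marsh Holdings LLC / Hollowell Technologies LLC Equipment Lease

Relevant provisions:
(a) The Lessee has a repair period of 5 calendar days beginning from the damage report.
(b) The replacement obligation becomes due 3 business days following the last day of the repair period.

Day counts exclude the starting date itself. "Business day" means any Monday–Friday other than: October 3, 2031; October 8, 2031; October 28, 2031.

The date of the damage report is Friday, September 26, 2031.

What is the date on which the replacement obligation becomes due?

October 7, 2031

Adding 5 calendar days to September 26, 2031 gives October 1, 2031, which is the last day of the repair period.
The date on which the replacement obligation becomes due: counting 3 business days from Wednesday, October 1, 2031 (Oct 2, Oct 6, Oct 7, skipping weekends and the listed holiday on Oct 3) reaches Tuesday, October 7, 2031.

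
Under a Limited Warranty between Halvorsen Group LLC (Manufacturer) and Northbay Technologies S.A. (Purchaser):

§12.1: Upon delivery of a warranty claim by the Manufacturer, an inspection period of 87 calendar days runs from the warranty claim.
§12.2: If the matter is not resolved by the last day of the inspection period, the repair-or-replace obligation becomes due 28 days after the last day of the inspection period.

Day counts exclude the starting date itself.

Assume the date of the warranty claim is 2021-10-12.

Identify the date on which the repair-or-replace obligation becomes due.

2022-02-04

The last day of the inspection period: 2021-10-12 + 87 days = 2022-01-07.
Adding 28 calendar days to 2022-01-07 gives 2022-02-04, which is the date on which the repair-or-replace obligation becomes due.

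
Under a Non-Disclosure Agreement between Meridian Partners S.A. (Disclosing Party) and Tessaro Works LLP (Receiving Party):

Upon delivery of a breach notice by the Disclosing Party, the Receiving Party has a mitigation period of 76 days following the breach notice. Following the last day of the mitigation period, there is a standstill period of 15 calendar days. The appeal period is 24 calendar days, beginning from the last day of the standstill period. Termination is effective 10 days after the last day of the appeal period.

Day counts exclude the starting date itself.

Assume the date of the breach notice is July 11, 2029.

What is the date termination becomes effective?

November 13, 2029

The last day of the mitigation period: 76 calendar days after July 11, 2029 is September 25, 2029.
Adding 15 calendar days to September 25, 2029 gives October 10, 2029, which is the last day of the standstill period.
The last day of the appeal period: 24 calendar days after October 10, 2029 is November 3, 2029.
The date termination becomes effective: 10 calendar days after November 3, 2029 is November 13, 2029.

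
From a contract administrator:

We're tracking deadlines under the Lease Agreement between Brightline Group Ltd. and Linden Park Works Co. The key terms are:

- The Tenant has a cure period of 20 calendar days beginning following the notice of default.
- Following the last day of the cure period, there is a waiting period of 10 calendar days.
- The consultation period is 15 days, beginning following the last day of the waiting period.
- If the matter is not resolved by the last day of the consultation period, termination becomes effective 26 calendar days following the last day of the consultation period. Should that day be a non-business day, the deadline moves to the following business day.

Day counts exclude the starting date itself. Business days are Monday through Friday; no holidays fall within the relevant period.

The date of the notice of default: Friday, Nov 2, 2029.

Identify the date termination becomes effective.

The last day of the cure period: Nov 2, 2029 + 20 days = Nov 22, 2029.
The last day of the waiting period: 10 calendar days after Nov 22, 2029 is Dec 2, 2029.
The last day of the consultation period: 15 calendar days after Dec 2, 2029 is Dec 17, 2029.
The date termination becomes effective: 26 calendar days after Dec 17, 2029 is Jan 12, 2030. That falls on a Saturday, so it rolls to the next business day, Monday, Jan 14, 2030.

Jan 14, 2030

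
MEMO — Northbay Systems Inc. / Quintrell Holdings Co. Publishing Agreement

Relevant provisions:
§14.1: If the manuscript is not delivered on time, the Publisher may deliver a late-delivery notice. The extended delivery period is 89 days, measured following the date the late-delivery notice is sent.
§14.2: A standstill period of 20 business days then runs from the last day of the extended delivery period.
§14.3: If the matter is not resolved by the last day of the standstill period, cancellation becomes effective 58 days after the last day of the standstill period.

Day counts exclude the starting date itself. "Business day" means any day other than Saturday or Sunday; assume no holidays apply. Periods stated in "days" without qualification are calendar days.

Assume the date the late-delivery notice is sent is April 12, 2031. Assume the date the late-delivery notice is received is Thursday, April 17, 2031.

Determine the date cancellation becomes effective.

October 4, 2031

Adding 89 calendar days to April 12, 2031 gives July 10, 2031, which is the last day of the extended delivery period.
The last day of the standstill period: 20 business days after Thursday, July 10, 2031, skipping weekends — Jul 11, Jul 14, Jul 15, Jul 16, …, Aug 5, Aug 6, Aug 7 — lands on Thursday, August 7, 2031.
The date cancellation becomes effective: August 7, 2031 + 58 days = October 4, 2031.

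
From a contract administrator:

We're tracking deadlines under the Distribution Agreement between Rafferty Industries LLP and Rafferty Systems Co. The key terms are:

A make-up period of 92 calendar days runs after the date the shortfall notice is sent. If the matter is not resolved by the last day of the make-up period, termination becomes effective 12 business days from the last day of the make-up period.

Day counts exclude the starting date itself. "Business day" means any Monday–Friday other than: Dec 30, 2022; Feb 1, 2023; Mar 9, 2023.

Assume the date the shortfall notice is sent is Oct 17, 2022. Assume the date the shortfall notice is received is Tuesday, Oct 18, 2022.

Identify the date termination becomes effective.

Feb 3, 2023

The last day of the make-up period: Oct 17, 2022 + 92 days = Jan 17, 2023.
The date termination becomes effective: 12 business days after Tuesday, Jan 17, 2023, skipping weekends and the listed holiday on Feb 1 — Jan 18, Jan 19, Jan 20, Jan 23, …, Jan 31, Feb 2, Feb 3 — lands on Friday, Feb 3, 2023.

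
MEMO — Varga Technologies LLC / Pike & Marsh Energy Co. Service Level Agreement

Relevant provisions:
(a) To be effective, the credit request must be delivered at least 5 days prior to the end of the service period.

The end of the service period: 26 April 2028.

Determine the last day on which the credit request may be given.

21 April 2028

26 April 2028 minus 5 days is 21 April 2028.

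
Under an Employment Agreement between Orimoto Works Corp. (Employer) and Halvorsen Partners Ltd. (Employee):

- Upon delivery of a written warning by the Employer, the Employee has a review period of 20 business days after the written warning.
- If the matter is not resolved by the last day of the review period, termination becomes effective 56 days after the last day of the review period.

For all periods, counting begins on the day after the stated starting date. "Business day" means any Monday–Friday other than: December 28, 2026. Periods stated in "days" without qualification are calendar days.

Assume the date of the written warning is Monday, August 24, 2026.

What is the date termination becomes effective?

November 16, 2026

The last day of the review period: counting 20 business days from Monday, August 24, 2026 (Aug 25, Aug 26, Aug 27, Aug 28, …, Sep 17, Sep 18, Sep 21, skipping weekends) reaches Monday, September 21, 2026.
The date termination becomes effective: September 21, 2026 + 56 days = November 16, 2026.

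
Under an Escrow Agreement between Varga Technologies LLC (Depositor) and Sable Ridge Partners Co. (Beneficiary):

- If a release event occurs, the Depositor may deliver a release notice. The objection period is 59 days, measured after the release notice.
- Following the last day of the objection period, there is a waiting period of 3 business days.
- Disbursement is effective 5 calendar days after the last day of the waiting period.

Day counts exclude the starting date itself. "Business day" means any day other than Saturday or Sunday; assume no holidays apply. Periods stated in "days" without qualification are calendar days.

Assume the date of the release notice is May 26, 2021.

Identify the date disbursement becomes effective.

August 2, 2021

The last day of the objection period: 59 calendar days after May 26, 2021 is July 24, 2021.
From Saturday, July 24, 2021, 3 business days (Jul 26, Jul 27, Jul 28, skipping weekends) brings us to Wednesday, July 28, 2021, which is the last day of the waiting period.
Adding 5 calendar days to July 28, 2021 gives August 2, 2021, which is the date disbursement becomes effective.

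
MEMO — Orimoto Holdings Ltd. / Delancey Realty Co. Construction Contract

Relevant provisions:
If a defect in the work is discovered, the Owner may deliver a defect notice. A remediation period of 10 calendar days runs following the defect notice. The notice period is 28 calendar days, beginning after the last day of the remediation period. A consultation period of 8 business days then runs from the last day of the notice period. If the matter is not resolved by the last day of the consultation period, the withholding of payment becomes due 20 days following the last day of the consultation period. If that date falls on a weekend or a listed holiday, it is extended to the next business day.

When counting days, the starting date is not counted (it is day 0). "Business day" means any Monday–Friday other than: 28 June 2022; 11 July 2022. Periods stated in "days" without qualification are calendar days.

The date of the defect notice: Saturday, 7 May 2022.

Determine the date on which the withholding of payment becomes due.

14 July 2022

The last day of the remediation period: 10 calendar days after 7 May 2022 is 17 May 2022.
The last day of the notice period: 17 May 2022 + 28 days = 14 June 2022.
The last day of the consultation period: counting 8 business days from Tuesday, 14 June 2022 (Jun 15, Jun 16, Jun 17, Jun 20, Jun 21, Jun 22, Jun 23, Jun 24, skipping weekends) reaches Friday, 24 June 2022.
The date on which the withholding of payment becomes due: 20 calendar days after 24 June 2022 is 14 July 2022. 14 July 2022 is a Thursday and is not a listed holiday, so no roll-forward applies.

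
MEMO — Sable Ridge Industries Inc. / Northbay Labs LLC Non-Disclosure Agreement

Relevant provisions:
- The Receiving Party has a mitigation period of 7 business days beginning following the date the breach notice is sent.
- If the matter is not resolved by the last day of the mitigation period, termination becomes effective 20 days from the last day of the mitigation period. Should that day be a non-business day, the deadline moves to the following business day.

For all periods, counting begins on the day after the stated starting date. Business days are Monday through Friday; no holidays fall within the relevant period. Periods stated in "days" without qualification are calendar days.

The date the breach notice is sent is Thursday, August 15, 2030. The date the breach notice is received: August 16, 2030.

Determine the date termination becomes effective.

September 16, 2030

The last day of the mitigation period: counting 7 business days from Thursday, August 15, 2030 (Aug 16, Aug 19, Aug 20, Aug 21, Aug 22, Aug 23, Aug 26, skipping weekends) reaches Monday, August 26, 2030.
Adding 20 calendar days to August 26, 2030 gives September 15, 2030, which is the date termination becomes effective. That falls on a Sunday, so it rolls to the next business day, Monday, September 16, 2030.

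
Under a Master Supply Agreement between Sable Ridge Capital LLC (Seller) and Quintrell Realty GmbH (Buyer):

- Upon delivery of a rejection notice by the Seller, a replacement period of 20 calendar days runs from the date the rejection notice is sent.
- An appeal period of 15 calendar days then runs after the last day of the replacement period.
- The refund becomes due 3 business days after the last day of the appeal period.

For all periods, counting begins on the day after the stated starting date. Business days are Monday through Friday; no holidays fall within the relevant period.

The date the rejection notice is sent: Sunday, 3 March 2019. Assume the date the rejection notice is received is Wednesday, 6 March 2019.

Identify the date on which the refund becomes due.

10 April 2019

Adding 20 calendar days to 3 March 2019 gives 23 March 2019, which is the last day of the replacement period.
The last day of the appeal period: 15 calendar days after 23 March 2019 is 7 April 2019.
The date on which the refund becomes due: counting 3 business days from Sunday, 7 April 2019 (Apr 8, Apr 9, Apr 10, skipping weekends) reaches Wednesday, 10 April 2019.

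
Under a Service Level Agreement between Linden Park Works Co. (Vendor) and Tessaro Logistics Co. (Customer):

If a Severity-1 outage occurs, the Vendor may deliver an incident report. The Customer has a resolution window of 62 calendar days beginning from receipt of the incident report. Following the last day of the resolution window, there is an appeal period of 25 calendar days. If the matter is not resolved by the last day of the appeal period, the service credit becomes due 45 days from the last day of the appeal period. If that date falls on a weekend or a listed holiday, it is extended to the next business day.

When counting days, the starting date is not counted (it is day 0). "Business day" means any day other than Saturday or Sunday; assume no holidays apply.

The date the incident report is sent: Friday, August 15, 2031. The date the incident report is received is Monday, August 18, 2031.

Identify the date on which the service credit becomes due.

December 29, 2031

The last day of the resolution window: August 18, 2031 + 62 days = October 19, 2031.
The last day of the appeal period: 25 calendar days after October 19, 2031 is November 13, 2031.
The date on which the service credit becomes due: 45 calendar days after November 13, 2031 is December 28, 2031. That falls on a Sunday, so it rolls to the next business day, Monday, December 29, 2031.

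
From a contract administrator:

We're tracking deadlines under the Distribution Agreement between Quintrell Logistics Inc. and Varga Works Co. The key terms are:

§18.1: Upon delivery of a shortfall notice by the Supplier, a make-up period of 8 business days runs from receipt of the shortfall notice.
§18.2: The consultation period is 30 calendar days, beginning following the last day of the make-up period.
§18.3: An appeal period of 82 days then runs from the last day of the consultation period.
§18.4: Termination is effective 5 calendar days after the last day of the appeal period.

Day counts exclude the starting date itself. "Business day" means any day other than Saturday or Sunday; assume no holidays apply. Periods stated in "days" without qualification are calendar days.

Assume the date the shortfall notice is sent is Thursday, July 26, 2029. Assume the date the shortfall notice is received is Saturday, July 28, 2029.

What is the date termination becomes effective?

The last day of the make-up period: 8 business days after Saturday, July 28, 2029, skipping weekends — Jul 30, Jul 31, Aug 1, Aug 2, Aug 3, Aug 6, Aug 7, Aug 8 — lands on Wednesday, August 8, 2029.
The last day of the consultation period: 30 calendar days after August 8, 2029 is September 7, 2029.
The last day of the appeal period: 82 calendar days after September 7, 2029 is November 28, 2029.
Adding 5 calendar days to November 28, 2029 gives December 3, 2029, which is the date termination becomes effective.

December 3, 2029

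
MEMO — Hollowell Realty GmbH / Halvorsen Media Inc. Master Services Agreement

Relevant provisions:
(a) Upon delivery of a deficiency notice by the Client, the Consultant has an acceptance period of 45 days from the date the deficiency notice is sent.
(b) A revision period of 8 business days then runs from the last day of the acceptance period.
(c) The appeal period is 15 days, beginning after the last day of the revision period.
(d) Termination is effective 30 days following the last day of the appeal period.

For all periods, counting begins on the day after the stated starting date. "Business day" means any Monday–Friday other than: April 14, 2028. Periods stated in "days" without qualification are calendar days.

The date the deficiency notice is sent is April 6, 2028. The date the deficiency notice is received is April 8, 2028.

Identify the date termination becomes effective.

July 15, 2028

The last day of the acceptance period: 45 calendar days after April 6, 2028 is May 21, 2028.
The last day of the revision period: counting 8 business days from Sunday, May 21, 2028 (May 22, May 23, May 24, May 25, May 26, May 29, May 30, May 31, skipping weekends) reaches Wednesday, May 31, 2028.
The last day of the appeal period: May 31, 2028 + 15 days = June 15, 2028.
The date termination becomes effective: June 15, 2028 + 30 days = July 15, 2028.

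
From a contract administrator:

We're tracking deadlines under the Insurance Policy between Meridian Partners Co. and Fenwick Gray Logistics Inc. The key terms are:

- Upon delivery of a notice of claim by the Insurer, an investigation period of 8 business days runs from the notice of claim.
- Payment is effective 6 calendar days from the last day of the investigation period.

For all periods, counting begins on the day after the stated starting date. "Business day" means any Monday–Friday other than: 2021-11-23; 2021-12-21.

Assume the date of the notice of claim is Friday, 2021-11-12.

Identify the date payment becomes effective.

2021-12-01

The last day of the investigation period: counting 8 business days from Friday, 2021-11-12 (Nov 15, Nov 16, Nov 17, Nov 18, Nov 19, Nov 22, Nov 24, Nov 25, skipping weekends and the listed holiday on Nov 23) reaches Thursday, 2021-11-25.
The date payment becomes effective: 6 calendar days after 2021-11-25 is 2021-12-01.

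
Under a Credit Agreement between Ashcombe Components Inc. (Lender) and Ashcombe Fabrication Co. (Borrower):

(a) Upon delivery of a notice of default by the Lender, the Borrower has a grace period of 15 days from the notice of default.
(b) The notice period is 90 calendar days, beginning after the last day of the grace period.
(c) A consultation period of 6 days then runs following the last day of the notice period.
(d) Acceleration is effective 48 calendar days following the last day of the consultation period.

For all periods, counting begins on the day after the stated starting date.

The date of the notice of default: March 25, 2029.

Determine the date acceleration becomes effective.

The last day of the grace period: March 25, 2029 + 15 days = April 9, 2029.
The last day of the notice period: 90 calendar days after April 9, 2029 is July 8, 2029.
The last day of the consultation period: July 8, 2029 + 6 days = July 14, 2029.
The date acceleration becomes effective: July 14, 2029 + 48 days = August 31, 2029.

August 31, 2029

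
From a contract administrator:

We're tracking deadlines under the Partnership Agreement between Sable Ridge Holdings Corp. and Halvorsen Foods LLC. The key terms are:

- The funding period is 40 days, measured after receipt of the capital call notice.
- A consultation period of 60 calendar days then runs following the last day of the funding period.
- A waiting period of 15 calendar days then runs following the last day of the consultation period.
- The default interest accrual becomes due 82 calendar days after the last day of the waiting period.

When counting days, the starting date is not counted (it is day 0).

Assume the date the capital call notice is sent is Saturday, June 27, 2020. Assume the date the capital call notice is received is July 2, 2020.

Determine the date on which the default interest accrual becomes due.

January 15, 2021

The last day of the funding period: 40 calendar days after July 2, 2020 is August 11, 2020.
The last day of the consultation period: August 11, 2020 + 60 days = October 10, 2020.
The last day of the waiting period: October 10, 2020 + 15 days = October 25, 2020.
The date on which the default interest accrual becomes due: October 25, 2020 + 82 days = January 15, 2021.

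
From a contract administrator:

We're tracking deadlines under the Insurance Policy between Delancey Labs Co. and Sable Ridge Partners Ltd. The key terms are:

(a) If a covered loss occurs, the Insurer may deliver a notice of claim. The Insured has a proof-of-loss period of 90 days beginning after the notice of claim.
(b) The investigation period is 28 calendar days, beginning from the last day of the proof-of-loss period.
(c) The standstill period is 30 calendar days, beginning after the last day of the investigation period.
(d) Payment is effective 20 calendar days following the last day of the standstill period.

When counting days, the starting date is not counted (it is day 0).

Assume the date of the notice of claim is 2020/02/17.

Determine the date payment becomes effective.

2020/08/03

The last day of the proof-of-loss period: 90 calendar days after 2020/02/17 is 2020/05/17.
Adding 28 calendar days to 2020/05/17 gives 2020/06/14, which is the last day of the investigation period.
The last day of the standstill period: 2020/06/14 + 30 days = 2020/07/14.
The date payment becomes effective: 2020/07/14 + 20 days = 2020/08/03.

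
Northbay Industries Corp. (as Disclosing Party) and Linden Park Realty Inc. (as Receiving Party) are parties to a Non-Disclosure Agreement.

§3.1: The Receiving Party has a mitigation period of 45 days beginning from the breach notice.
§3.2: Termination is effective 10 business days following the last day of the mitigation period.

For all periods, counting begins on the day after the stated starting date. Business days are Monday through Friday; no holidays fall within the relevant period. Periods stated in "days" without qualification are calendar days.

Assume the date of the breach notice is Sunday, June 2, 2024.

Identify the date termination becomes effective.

The last day of the mitigation period: 45 calendar days after June 2, 2024 is July 17, 2024.
From Wednesday, July 17, 2024, 10 business days (Jul 18, Jul 19, Jul 22, Jul 23, Jul 24, Jul 25, Jul 26, Jul 29, Jul 30, Jul 31, skipping weekends) brings us to Wednesday, July 31, 2024, which is the date termination becomes effective.

July 31, 2024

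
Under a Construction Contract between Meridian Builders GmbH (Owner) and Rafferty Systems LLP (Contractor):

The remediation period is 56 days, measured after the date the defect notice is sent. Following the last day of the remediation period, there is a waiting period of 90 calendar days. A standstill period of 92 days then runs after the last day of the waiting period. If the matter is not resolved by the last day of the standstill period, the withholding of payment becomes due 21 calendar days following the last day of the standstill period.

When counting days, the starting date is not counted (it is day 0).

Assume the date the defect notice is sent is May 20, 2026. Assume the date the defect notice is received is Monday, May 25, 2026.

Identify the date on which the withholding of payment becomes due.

The last day of the remediation period: 56 calendar days after May 20, 2026 is July 15, 2026.
Adding 90 calendar days to July 15, 2026 gives October 13, 2026, which is the last day of the waiting period.
Adding 92 calendar days to October 13, 2026 gives January 13, 2027, which is the last day of the standstill period.
Adding 21 calendar days to January 13, 2027 gives February 3, 2027, which is the date on which the withholding of payment becomes due.

February 3, 2027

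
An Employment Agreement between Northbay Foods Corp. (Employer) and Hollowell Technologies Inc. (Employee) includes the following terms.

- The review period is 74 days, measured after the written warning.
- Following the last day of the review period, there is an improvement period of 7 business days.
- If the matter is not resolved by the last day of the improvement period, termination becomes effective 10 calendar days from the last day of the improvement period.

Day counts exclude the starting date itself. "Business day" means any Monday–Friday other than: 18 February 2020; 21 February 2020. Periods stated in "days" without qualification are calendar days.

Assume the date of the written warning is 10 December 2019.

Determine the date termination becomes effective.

13 March 2020

The last day of the review period: 10 December 2019 + 74 days = 22 February 2020.
From Saturday, 22 February 2020, 7 business days (Feb 24, Feb 25, Feb 26, Feb 27, Feb 28, Mar 2, Mar 3, skipping weekends) brings us to Tuesday, 3 March 2020, which is the last day of the improvement period.
The date termination becomes effective: 10 calendar days after 3 March 2020 is 13 March 2020.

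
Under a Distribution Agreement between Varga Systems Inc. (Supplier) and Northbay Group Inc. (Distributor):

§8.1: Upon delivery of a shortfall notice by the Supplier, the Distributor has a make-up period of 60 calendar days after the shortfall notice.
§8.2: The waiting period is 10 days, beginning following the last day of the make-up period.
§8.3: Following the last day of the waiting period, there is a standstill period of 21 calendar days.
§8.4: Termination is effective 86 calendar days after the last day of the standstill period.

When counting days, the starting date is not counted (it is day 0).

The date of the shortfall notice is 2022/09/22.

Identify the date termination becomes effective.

2023/03/18

The last day of the make-up period: 2022/09/22 + 60 days = 2022/11/21.
Adding 10 calendar days to 2022/11/21 gives 2022/12/01, which is the last day of the waiting period.
The last day of the standstill period: 2022/12/01 + 21 days = 2022/12/22.
Adding 86 calendar days to 2022/12/22 gives 2023/03/18, which is the date termination becomes effective.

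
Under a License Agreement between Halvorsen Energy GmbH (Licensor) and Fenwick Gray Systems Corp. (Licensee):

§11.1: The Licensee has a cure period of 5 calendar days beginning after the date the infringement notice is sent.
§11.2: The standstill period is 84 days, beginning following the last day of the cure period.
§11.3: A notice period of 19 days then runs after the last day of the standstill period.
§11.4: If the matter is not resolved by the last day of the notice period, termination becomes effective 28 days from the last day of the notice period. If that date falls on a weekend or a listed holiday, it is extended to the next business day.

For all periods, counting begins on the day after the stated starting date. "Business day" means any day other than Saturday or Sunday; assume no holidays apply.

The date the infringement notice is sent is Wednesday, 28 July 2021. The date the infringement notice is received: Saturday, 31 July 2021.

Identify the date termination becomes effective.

The last day of the cure period: 28 July 2021 + 5 days = 2 August 2021.
The last day of the standstill period: 84 calendar days after 2 August 2021 is 25 October 2021.
The last day of the notice period: 19 calendar days after 25 October 2021 is 13 November 2021.
The date termination becomes effective: 13 November 2021 + 28 days = 11 December 2021. That falls on a Saturday, so it rolls to the next business day, Monday, 13 December 2021.

13 December 2021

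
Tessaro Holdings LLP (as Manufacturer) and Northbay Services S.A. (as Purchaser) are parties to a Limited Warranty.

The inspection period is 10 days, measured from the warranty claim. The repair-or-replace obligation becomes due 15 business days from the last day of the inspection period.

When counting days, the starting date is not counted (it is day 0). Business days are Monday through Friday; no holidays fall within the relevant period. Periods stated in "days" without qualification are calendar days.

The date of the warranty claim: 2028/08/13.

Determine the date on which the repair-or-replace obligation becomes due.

2028/09/13

The last day of the inspection period: 10 calendar days after 2028/08/13 is 2028/08/23.
From Wednesday, 2028/08/23, 15 business days (Aug 24, Aug 25, Aug 28, Aug 29, …, Sep 11, Sep 12, Sep 13, skipping weekends) brings us to Wednesday, 2028/09/13, which is the date on which the repair-or-replace obligation becomes due.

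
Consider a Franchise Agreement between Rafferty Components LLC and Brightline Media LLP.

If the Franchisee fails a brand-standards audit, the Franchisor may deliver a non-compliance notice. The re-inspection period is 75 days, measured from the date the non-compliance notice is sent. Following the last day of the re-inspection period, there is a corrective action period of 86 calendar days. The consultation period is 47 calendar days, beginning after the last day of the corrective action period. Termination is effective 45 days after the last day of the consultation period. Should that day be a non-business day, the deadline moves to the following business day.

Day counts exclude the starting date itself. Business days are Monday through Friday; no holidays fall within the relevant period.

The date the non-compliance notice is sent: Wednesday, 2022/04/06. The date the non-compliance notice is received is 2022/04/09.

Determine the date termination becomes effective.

The last day of the re-inspection period: 2022/04/06 + 75 days = 2022/06/20.
The last day of the corrective action period: 86 calendar days after 2022/06/20 is 2022/09/14.
The last day of the consultation period: 47 calendar days after 2022/09/14 is 2022/10/31.
Adding 45 calendar days to 2022/10/31 gives 2022/12/15, which is the date termination becomes effective. 2022/12/15 is a Thursday, so no roll-forward applies.

2022/12/15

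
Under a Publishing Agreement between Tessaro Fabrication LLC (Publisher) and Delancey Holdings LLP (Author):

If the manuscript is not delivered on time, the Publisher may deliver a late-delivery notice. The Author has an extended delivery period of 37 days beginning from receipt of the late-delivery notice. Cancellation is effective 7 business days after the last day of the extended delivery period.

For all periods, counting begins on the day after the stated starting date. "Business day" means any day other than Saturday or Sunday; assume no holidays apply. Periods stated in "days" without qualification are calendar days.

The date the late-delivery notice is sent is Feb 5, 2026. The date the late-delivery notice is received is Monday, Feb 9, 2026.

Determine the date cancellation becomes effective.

The last day of the extended delivery period: Feb 9, 2026 + 37 days = Mar 18, 2026.
The date cancellation becomes effective: 7 business days after Wednesday, Mar 18, 2026, skipping weekends — Mar 19, Mar 20, Mar 23, Mar 24, Mar 25, Mar 26, Mar 27 — lands on Friday, Mar 27, 2026.

Mar 27, 2026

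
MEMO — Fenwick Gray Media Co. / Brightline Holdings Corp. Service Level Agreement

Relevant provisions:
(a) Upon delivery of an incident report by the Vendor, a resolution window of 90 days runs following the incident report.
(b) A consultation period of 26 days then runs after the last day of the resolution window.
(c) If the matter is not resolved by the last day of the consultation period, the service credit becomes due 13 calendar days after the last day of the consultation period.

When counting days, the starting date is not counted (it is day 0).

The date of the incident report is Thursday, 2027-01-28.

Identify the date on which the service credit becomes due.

2027-06-06

Adding 90 calendar days to 2027-01-28 gives 2027-04-28, which is the last day of the resolution window.
Adding 26 calendar days to 2027-04-28 gives 2027-05-24, which is the last day of the consultation period.
Adding 13 calendar days to 2027-05-24 gives 2027-06-06, which is the date on which the service credit becomes due.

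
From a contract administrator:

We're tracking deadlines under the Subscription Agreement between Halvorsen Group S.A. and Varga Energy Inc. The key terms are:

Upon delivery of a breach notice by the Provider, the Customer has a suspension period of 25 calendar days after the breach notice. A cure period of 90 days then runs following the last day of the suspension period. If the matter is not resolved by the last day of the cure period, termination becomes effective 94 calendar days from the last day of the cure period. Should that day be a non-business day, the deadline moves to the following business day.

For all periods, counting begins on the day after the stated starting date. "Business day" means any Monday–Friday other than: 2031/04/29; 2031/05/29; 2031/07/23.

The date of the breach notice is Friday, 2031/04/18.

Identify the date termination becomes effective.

Adding 25 calendar days to 2031/04/18 gives 2031/05/13, which is the last day of the suspension period.
The last day of the cure period: 2031/05/13 + 90 days = 2031/08/11.
Adding 94 calendar days to 2031/08/11 gives 2031/11/13, which is the date termination becomes effective. 2031/11/13 is a Thursday and is not a listed holiday, so no roll-forward applies.

2031/11/13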